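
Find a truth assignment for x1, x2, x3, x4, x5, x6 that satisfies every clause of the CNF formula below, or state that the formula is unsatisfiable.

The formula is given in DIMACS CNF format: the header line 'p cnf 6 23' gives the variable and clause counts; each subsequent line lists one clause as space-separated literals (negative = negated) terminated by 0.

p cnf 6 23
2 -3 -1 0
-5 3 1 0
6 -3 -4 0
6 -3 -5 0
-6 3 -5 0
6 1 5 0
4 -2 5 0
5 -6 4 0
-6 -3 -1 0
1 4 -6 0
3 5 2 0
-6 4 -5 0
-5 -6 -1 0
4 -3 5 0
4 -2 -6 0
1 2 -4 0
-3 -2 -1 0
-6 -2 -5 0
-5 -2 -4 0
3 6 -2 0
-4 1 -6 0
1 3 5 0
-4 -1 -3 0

x1=True,  x2=False,  x3=False,  x4=True,  x5=True,  x6=False

Branch on x2: set x2 = False.
Branch on x3: set x3 = False.
Unit clause (x5) forces x5 = True.
Unit clause (x1) forces x1 = True.
Unit clause (¬x6) forces x6 = False.
Every clause is now satisfied; x4 is unconstrained.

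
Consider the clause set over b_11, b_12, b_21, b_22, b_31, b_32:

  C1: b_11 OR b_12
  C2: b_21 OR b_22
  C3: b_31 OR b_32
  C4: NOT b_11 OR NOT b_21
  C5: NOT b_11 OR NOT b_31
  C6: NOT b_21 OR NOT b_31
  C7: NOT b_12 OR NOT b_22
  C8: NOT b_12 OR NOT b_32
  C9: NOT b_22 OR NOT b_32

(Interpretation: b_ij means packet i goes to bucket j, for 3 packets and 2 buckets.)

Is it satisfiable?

Try b_11 = true.
The clause (NOT b_21) is unit, so b_21 = false.
The clause (b_22) is unit, so b_22 = true.
The clause (NOT b_31) is unit, so b_31 = false.
The clause (b_32) is unit, so b_32 = true.
Now (NOT b_32) is unsatisfied and unit — conflict.
That branch fails; take b_11 = false instead.
The clause (b_12) is unit, so b_12 = true.
The clause (NOT b_22) is unit, so b_22 = false.
The clause (b_21) is unit, so b_21 = true.
The clause (NOT b_31) is unit, so b_31 = false.
The clause (b_32) is unit, so b_32 = true.
Now (NOT b_32) is unsatisfied and unit — conflict.
Both values of b_11 lead to a conflict.
No assignment satisfies every clause.

No, unsatisfiable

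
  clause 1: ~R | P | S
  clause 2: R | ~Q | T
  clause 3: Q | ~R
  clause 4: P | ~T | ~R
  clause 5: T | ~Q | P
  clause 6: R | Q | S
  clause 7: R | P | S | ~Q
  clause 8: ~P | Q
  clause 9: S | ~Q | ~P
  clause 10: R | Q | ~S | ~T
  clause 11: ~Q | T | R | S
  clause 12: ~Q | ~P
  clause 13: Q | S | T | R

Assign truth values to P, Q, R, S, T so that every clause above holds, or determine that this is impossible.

Case Q = 1:
The clause (~P) is unit, so P = 0.
The clause (T) is unit, so T = 1.
The clause (~R) is unit, so R = 0.
The clause (S) is unit, so S = 1.
This assignment satisfies each clause.

P: 0; Q: 1; R: 0; S: 1; T: 1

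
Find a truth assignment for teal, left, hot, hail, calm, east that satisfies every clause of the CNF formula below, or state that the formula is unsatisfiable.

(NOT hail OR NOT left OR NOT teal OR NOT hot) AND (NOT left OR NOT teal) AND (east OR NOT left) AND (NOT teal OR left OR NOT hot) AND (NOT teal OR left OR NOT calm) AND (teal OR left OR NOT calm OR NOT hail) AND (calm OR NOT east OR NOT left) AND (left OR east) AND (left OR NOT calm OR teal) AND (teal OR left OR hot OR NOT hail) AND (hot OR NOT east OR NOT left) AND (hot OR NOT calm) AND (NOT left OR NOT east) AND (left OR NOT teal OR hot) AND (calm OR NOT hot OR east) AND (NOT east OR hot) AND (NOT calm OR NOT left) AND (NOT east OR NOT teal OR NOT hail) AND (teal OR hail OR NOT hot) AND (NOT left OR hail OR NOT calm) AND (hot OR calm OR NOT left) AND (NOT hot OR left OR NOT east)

Try left = false.
Unit clause (east) forces east = true.
Unit clause (hot) forces hot = true.
But (NOT hot) is also a unit clause — contradiction.
That branch fails; take left = true instead.
Unit clause (NOT teal) forces teal = false.
Unit clause (east) forces east = true.
But (NOT east) is also a unit clause — contradiction.
Either choice for left ends in contradiction.

UNSATISFIABLE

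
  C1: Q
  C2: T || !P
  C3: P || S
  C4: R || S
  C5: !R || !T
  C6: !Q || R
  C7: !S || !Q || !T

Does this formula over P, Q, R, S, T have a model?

Yes, satisfiable

The clause (Q) is unit, so Q = true.
The clause (R) is unit, so R = true.
The clause (!T) is unit, so T = false.
The clause (!P) is unit, so P = false.
The clause (S) is unit, so S = true.
Every clause now holds.
A satisfying assignment: P ↦ false,  Q ↦ true,  R ↦ true,  S ↦ true,  T ↦ false.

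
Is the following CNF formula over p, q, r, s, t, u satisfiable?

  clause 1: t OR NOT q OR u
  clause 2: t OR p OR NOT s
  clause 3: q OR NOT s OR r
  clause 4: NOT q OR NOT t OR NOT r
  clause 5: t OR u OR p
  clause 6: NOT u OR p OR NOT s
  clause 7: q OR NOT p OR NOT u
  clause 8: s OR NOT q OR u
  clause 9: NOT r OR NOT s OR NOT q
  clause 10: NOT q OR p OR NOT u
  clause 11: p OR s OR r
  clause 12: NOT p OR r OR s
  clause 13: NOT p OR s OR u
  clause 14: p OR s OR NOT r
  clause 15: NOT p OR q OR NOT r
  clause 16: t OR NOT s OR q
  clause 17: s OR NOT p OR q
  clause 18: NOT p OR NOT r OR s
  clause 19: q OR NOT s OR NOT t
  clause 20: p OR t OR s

Satisfiable

Case t = true:
Case q = true:
Unit clause (NOT r) forces r = false.
Case s = true:
Case u = false:
No clause remains; p is free.
A satisfying assignment: p=true; q=true; r=false; s=true; t=true; u=false.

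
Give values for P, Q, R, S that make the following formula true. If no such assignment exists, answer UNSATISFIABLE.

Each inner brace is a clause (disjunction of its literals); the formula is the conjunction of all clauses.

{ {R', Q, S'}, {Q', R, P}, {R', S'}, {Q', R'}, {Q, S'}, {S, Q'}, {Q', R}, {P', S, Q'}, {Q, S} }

Case R = 0:
From the singleton clause (Q'), Q = 0.
From the singleton clause (S'), S = 0.
But (S) is also a unit clause — contradiction.
Undo R and try R = 1.
From the singleton clause (S'), S = 0.
From the singleton clause (Q'), Q = 0.
But (Q) is also a unit clause — contradiction.
Neither R = 1 nor R = 0 works.

UNSATISFIABLE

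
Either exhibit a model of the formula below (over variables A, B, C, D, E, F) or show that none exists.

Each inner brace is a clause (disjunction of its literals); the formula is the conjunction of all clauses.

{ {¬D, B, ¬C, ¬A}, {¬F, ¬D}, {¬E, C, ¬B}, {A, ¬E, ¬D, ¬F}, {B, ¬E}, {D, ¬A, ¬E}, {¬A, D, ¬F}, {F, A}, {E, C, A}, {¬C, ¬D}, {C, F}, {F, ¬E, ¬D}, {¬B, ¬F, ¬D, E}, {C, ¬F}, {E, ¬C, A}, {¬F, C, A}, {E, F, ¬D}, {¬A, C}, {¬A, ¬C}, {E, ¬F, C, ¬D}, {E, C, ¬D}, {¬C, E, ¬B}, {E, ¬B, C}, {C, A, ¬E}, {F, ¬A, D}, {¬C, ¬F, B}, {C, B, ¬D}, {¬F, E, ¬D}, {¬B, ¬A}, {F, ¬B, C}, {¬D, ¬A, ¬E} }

A ↦ False; B ↦ True; C ↦ True; D ↦ False; E ↦ True; F ↦ True

Case F = True:
(¬D) alone gives D = False.
(¬A) alone gives A = False.
(C) alone gives C = True.
(E) alone gives E = True.
(B) alone gives B = True.
Every clause now holds.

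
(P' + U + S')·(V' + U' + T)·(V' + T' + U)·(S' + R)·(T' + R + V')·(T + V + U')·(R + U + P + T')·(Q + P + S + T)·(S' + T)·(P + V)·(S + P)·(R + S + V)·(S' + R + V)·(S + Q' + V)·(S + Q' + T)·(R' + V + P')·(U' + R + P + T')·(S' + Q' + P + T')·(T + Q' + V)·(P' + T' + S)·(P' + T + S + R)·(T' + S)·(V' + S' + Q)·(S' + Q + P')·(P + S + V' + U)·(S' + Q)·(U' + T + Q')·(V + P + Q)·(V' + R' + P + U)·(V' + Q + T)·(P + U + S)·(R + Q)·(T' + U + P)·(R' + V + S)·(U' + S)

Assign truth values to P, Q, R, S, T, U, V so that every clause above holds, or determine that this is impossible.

P: 1, Q: 1, R: 1, S: 1, T: 1, U: 1, V: 1

Try S = 1.
Unit clause (R) forces R = 1.
Unit clause (T) forces T = 1.
Unit clause (Q) forces Q = 1.
Unit clause (P) forces P = 1.
Unit clause (U) forces U = 1.
Unit clause (V) forces V = 1.
Every clause now holds.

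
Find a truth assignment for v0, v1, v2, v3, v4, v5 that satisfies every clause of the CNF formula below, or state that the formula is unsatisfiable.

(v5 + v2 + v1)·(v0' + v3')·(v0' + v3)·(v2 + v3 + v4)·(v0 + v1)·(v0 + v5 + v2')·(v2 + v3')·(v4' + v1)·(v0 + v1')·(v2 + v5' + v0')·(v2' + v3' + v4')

UNSATISFIABLE

Case v0 = 0:
(v1) alone gives v1 = 1.
That conflicts with the unit clause (v1').
Undo v0 and try v0 = 1.
(v3') alone gives v3 = 0.
That conflicts with the unit clause (v3).
Both values of v0 lead to a conflict.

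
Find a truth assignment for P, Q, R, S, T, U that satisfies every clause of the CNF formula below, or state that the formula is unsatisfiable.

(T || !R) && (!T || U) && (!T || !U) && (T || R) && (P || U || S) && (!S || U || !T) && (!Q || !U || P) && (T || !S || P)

Branch on T: set T = true.
From the singleton clause (U), U = true.
Now (!U) is unsatisfied and unit — conflict.
That branch fails; take T = false instead.
From the singleton clause (!R), R = false.
Now (R) is unsatisfied and unit — conflict.
Both values of T lead to a conflict.

UNSATISFIABLE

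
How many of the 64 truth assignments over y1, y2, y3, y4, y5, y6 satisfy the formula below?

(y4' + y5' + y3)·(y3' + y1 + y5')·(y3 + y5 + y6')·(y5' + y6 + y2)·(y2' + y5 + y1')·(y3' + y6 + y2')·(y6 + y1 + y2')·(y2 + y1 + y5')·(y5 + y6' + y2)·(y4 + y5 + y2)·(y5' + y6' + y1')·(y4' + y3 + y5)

6

There are 2^6 = 64 truth assignments over (y1, y2, y3, y4, y5, y6).
Split on y3. With y3 = 1, the clauses containing y3 are satisfied and y3' drops from the rest; 4 of the 2^5 = 32 assignments to the other variables satisfy what remains.
With y3 = 0, by the same count on the reduced clause set, 2 assignments work.
(One model: y1=F, y2=F, y3=T, y4=T, y5=F, y6=F.)
Total: 4 + 2 = 6.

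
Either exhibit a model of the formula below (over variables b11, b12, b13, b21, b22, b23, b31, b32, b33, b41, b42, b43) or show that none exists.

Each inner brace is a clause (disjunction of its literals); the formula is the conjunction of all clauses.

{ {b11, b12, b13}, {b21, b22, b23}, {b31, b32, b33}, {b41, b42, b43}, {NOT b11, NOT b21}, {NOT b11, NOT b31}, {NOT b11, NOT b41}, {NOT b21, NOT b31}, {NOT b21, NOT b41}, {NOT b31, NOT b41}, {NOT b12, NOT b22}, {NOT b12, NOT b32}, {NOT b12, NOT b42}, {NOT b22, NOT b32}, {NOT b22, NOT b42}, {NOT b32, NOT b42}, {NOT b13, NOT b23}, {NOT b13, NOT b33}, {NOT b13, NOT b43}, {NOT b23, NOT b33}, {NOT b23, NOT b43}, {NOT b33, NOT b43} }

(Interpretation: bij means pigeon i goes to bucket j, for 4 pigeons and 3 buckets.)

UNSATISFIABLE

Case b11 = false:
Case b12 = true:
Unit clause (NOT b22) forces b22 = false.
Unit clause (NOT b32) forces b32 = false.
Unit clause (NOT b42) forces b42 = false.
Case b21 = true:
Unit clause (NOT b31) forces b31 = false.
Unit clause (b33) forces b33 = true.
Unit clause (NOT b41) forces b41 = false.
Unit clause (b43) forces b43 = true.
That conflicts with the unit clause (NOT b43).
Backtrack on b21: now try b21 = false.
Unit clause (b23) forces b23 = true.
Unit clause (NOT b13) forces b13 = false.
Unit clause (NOT b33) forces b33 = false.
Unit clause (b31) forces b31 = true.
Unit clause (NOT b41) forces b41 = false.
Unit clause (b43) forces b43 = true.
That conflicts with the unit clause (NOT b43).
Both values of b21 lead to a conflict.
Backtrack on b12: now try b12 = false.
Unit clause (b13) forces b13 = true.
Unit clause (NOT b23) forces b23 = false.
Unit clause (NOT b33) forces b33 = false.
Unit clause (NOT b43) forces b43 = false.
Case b21 = true:
Unit clause (NOT b31) forces b31 = false.
Unit clause (b32) forces b32 = true.
Unit clause (NOT b41) forces b41 = false.
Unit clause (b42) forces b42 = true.
That conflicts with the unit clause (NOT b42).
Backtrack on b21: now try b21 = false.
Unit clause (b22) forces b22 = true.
Unit clause (NOT b32) forces b32 = false.
Unit clause (b31) forces b31 = true.
Unit clause (NOT b41) forces b41 = false.
Unit clause (b42) forces b42 = true.
That conflicts with the unit clause (NOT b42).
Both values of b21 lead to a conflict.
Both values of b12 lead to a conflict.
Backtrack on b11: now try b11 = true.
Unit clause (NOT b21) forces b21 = false.
Unit clause (NOT b31) forces b31 = false.
Unit clause (NOT b41) forces b41 = false.
Case b22 = true:
Unit clause (NOT b12) forces b12 = false.
Unit clause (NOT b32) forces b32 = false.
Unit clause (b33) forces b33 = true.
Unit clause (NOT b42) forces b42 = false.
Unit clause (b43) forces b43 = true.
That conflicts with the unit clause (NOT b43).
Backtrack on b22: now try b22 = false.
Unit clause (b23) forces b23 = true.
Unit clause (NOT b13) forces b13 = false.
Unit clause (NOT b33) forces b33 = false.
Unit clause (b32) forces b32 = true.
Unit clause (NOT b12) forces b12 = false.
Unit clause (NOT b42) forces b42 = false.
Unit clause (b43) forces b43 = true.
That conflicts with the unit clause (NOT b43).
Both values of b22 lead to a conflict.
Both values of b11 lead to a conflict.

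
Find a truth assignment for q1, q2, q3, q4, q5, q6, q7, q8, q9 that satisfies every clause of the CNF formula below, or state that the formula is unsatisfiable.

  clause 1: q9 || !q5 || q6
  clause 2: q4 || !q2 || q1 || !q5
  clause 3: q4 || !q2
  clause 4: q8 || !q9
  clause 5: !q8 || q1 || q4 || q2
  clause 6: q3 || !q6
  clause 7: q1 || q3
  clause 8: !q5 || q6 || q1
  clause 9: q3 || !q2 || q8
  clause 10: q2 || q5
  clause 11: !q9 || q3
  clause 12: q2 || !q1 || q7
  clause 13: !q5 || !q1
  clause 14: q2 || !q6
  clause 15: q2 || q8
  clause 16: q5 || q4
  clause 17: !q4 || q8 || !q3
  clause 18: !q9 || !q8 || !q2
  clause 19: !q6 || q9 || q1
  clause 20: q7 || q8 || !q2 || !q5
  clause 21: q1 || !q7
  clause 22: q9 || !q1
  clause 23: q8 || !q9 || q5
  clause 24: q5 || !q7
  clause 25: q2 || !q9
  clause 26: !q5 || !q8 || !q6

Suppose q4 = true.
Suppose q8 = true.
Suppose q3 = true.
Suppose q2 = true.
From the singleton clause (!q9), q9 = false.
From the singleton clause (!q1), q1 = false.
From the singleton clause (!q6), q6 = false.
From the singleton clause (!q5), q5 = false.
From the singleton clause (!q7), q7 = false.
All clauses are satisfied.

q1=false; q2=true; q3=true; q4=true; q5=false; q6=false; q7=false; q8=true; q9=false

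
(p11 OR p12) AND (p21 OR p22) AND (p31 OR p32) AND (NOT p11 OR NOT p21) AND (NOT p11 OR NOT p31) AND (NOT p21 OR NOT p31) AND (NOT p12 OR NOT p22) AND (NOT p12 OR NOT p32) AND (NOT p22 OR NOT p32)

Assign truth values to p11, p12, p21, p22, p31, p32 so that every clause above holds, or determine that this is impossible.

UNSATISFIABLE

Branch on p11: set p11 = true.
From the singleton clause (NOT p21), p21 = false.
From the singleton clause (p22), p22 = true.
From the singleton clause (NOT p31), p31 = false.
From the singleton clause (p32), p32 = true.
That conflicts with the unit clause (NOT p32).
Undo p11 and try p11 = false.
From the singleton clause (p12), p12 = true.
From the singleton clause (NOT p22), p22 = false.
From the singleton clause (p21), p21 = true.
From the singleton clause (NOT p31), p31 = false.
From the singleton clause (p32), p32 = true.
That conflicts with the unit clause (NOT p32).
Both values of p11 lead to a conflict.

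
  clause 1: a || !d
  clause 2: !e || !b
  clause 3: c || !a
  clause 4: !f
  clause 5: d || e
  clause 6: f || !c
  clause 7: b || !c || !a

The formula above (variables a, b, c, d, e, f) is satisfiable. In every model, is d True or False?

Suppose d = true.
The clause (a) is unit, so a = true.
The clause (c) is unit, so c = true.
The clause (!f) is unit, so f = false.
Now (f) is unsatisfied and unit — conflict.
So every satisfying assignment has d = False.

False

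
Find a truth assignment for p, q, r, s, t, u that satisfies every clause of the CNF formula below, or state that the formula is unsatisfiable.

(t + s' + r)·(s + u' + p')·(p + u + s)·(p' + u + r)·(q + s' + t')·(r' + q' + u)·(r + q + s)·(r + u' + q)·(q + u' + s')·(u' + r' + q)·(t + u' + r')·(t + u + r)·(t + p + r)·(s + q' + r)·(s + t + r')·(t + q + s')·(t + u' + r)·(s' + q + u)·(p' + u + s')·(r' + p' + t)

p: 1,  q: 1,  r: 1,  s: 1,  t: 1,  u: 1

Suppose t = 1.
Suppose q = 1.
Suppose r = 1.
From the singleton clause (u), u = 1.
Suppose s = 1.
All clauses hold; p can take either value.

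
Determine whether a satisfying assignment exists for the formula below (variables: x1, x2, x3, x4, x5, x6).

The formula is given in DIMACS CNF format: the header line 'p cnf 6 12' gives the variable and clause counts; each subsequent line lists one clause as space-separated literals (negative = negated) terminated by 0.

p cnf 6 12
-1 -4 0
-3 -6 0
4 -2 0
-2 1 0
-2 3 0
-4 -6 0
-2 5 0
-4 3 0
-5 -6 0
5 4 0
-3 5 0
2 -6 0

Yes

Try x1 = False.
Unit clause (¬x2) forces x2 = False.
Unit clause (¬x6) forces x6 = False.
Try x4 = False.
Unit clause (x5) forces x5 = True.
All clauses hold; x3 can take either value.
A satisfying assignment: x1: False, x2: False, x3: True, x4: False, x5: True, x6: False.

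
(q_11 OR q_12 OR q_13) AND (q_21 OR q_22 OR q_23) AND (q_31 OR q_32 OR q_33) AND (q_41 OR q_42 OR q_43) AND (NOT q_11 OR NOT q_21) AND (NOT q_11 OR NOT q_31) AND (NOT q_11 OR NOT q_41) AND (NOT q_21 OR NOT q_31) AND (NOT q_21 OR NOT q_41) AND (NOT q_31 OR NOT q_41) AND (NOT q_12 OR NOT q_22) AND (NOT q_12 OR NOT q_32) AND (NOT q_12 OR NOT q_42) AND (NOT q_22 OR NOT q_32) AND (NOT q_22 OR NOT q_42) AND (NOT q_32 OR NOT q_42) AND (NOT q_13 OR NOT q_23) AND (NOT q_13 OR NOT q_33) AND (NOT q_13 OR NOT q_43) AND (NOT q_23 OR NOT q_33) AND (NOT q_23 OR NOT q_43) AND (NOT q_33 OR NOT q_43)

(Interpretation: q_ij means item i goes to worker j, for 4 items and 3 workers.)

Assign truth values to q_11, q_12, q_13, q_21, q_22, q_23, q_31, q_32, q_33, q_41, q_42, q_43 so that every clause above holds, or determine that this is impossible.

Branch on q_11: set q_11 = false.
Branch on q_12: set q_12 = true.
From the singleton clause (NOT q_22), q_22 = false.
From the singleton clause (NOT q_32), q_32 = false.
From the singleton clause (NOT q_42), q_42 = false.
Branch on q_21: set q_21 = true.
From the singleton clause (NOT q_31), q_31 = false.
From the singleton clause (q_33), q_33 = true.
From the singleton clause (NOT q_41), q_41 = false.
From the singleton clause (q_43), q_43 = true.
But (NOT q_43) is also a unit clause — contradiction.
Undo q_21 and try q_21 = false.
From the singleton clause (q_23), q_23 = true.
From the singleton clause (NOT q_13), q_13 = false.
From the singleton clause (NOT q_33), q_33 = false.
From the singleton clause (q_31), q_31 = true.
From the singleton clause (NOT q_41), q_41 = false.
From the singleton clause (q_43), q_43 = true.
But (NOT q_43) is also a unit clause — contradiction.
Either choice for q_21 ends in contradiction.
Undo q_12 and try q_12 = false.
From the singleton clause (q_13), q_13 = true.
From the singleton clause (NOT q_23), q_23 = false.
From the singleton clause (NOT q_33), q_33 = false.
From the singleton clause (NOT q_43), q_43 = false.
Branch on q_21: set q_21 = true.
From the singleton clause (NOT q_31), q_31 = false.
From the singleton clause (q_32), q_32 = true.
From the singleton clause (NOT q_41), q_41 = false.
From the singleton clause (q_42), q_42 = true.
But (NOT q_42) is also a unit clause — contradiction.
Undo q_21 and try q_21 = false.
From the singleton clause (q_22), q_22 = true.
From the singleton clause (NOT q_32), q_32 = false.
From the singleton clause (q_31), q_31 = true.
From the singleton clause (NOT q_41), q_41 = false.
From the singleton clause (q_42), q_42 = true.
But (NOT q_42) is also a unit clause — contradiction.
Either choice for q_21 ends in contradiction.
Either choice for q_12 ends in contradiction.
Undo q_11 and try q_11 = true.
From the singleton clause (NOT q_21), q_21 = false.
From the singleton clause (NOT q_31), q_31 = false.
From the singleton clause (NOT q_41), q_41 = false.
Branch on q_22: set q_22 = true.
From the singleton clause (NOT q_12), q_12 = false.
From the singleton clause (NOT q_32), q_32 = false.
From the singleton clause (q_33), q_33 = true.
From the singleton clause (NOT q_42), q_42 = false.
From the singleton clause (q_43), q_43 = true.
But (NOT q_43) is also a unit clause — contradiction.
Undo q_22 and try q_22 = false.
From the singleton clause (q_23), q_23 = true.
From the singleton clause (NOT q_13), q_13 = false.
From the singleton clause (NOT q_33), q_33 = false.
From the singleton clause (q_32), q_32 = true.
From the singleton clause (NOT q_12), q_12 = false.
From the singleton clause (NOT q_42), q_42 = false.
From the singleton clause (q_43), q_43 = true.
But (NOT q_43) is also a unit clause — contradiction.
Either choice for q_22 ends in contradiction.
Either choice for q_11 ends in contradiction.

UNSATISFIABLE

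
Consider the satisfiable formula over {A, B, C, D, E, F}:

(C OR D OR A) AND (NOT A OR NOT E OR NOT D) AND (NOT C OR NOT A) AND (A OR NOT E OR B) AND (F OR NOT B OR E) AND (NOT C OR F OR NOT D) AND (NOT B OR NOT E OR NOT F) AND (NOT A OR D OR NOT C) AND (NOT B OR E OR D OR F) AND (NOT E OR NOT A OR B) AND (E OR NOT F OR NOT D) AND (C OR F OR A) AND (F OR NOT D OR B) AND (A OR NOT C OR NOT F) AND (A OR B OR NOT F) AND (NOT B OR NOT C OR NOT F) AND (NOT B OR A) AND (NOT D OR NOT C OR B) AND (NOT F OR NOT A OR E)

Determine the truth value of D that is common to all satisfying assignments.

Suppose D = true.
Branch on A: set A = false.
From the singleton clause (NOT B), B = false.
From the singleton clause (NOT E), E = false.
From the singleton clause (NOT F), F = false.
That conflicts with the unit clause (F).
Backtrack on A: now try A = true.
From the singleton clause (NOT E), E = false.
From the singleton clause (NOT C), C = false.
From the singleton clause (NOT F), F = false.
From the singleton clause (NOT B), B = false.
That conflicts with the unit clause (B).
Either choice for A ends in contradiction.
So every satisfying assignment has D = False.

False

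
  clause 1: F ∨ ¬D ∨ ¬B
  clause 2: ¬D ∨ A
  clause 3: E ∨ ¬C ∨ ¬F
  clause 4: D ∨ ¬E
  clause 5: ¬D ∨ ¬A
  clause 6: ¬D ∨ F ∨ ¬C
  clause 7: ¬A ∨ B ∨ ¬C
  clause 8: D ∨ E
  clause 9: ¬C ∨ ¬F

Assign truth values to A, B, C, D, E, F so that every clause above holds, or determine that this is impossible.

UNSATISFIABLE

Try D = False.
(¬E) alone gives E = False.
Now (E) is unsatisfied and unit — conflict.
Undo D and try D = True.
(A) alone gives A = True.
Now (¬A) is unsatisfied and unit — conflict.
Both values of D lead to a conflict.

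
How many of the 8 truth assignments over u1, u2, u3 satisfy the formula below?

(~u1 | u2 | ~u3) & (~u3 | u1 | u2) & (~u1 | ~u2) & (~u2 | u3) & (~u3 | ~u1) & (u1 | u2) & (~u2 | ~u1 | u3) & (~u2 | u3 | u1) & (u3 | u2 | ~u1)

1

There are 2^3 = 8 truth assignments over (u1, u2, u3).
Check each against the 9 clauses (columns in the order u1, u2, u3):
  F F F  ✗ fails (u1 | u2)
  F F T  ✗ fails (~u3 | u1 | u2)
  F T F  ✗ fails (~u2 | u3)
  F T T  ✓ satisfies all
  T F F  ✗ fails (u3 | u2 | ~u1)
  T F T  ✗ fails (~u1 | u2 | ~u3)
  T T F  ✗ fails (~u1 | ~u2)
  T T T  ✗ fails (~u1 | ~u2)
1 of the 8 rows is a model.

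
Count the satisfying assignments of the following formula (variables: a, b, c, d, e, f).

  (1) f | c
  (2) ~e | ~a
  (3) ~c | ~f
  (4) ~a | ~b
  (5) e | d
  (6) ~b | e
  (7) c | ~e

8

There are 2^6 = 64 truth assignments over (a, b, c, d, e, f).
Split on e. With e = 1, the clauses containing e are satisfied and ~e drops from the rest; 4 of the 2^5 = 32 assignments to the other variables satisfy what remains.
With e = 0, by the same count on the reduced clause set, 4 assignments work.
Total: 4 + 4 = 8.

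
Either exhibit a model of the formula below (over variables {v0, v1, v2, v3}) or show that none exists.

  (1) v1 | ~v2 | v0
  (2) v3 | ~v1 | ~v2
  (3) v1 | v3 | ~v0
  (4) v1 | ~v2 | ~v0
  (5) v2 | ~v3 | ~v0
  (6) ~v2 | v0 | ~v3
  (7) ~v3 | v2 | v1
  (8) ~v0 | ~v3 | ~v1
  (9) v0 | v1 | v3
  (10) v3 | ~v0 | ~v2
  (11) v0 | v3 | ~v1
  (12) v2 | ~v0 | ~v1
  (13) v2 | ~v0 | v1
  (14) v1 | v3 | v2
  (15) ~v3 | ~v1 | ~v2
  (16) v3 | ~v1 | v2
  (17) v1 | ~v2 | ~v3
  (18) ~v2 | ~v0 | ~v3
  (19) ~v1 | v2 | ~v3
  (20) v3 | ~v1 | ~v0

UNSATISFIABLE

Case v1 = 1:
Case v3 = 1:
The clause (~v0) is unit, so v0 = 0.
The clause (~v2) is unit, so v2 = 0.
But (v2) is also a unit clause — contradiction.
So v3 must be the other value — set v3 = 0.
The clause (~v2) is unit, so v2 = 0.
But (v2) is also a unit clause — contradiction.
Neither v3 = 1 nor v3 = 0 works.
So v1 must be the other value — set v1 = 0.
Case v2 = 0:
The clause (~v3) is unit, so v3 = 0.
But (v3) is also a unit clause — contradiction.
So v2 must be the other value — set v2 = 1.
The clause (v0) is unit, so v0 = 1.
But (~v0) is also a unit clause — contradiction.
Neither v2 = 1 nor v2 = 0 works.
Neither v1 = 1 nor v1 = 0 works.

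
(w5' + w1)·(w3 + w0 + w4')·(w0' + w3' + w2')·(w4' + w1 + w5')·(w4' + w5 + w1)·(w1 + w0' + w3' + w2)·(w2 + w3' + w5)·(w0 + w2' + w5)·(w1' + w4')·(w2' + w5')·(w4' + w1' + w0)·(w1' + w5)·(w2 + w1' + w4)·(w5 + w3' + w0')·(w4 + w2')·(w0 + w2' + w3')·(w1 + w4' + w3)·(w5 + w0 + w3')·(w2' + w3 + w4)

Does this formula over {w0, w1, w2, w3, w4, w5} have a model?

Suppose w5 = 0.
The clause (w1') is unit, so w1 = 0.
The clause (w4') is unit, so w4 = 0.
The clause (w2') is unit, so w2 = 0.
The clause (w3') is unit, so w3 = 0.
No clause remains; w0 is free.
A satisfying assignment: w0: 1, w1: 0, w2: 0, w3: 0, w4: 0, w5: 0.

Yes, satisfiable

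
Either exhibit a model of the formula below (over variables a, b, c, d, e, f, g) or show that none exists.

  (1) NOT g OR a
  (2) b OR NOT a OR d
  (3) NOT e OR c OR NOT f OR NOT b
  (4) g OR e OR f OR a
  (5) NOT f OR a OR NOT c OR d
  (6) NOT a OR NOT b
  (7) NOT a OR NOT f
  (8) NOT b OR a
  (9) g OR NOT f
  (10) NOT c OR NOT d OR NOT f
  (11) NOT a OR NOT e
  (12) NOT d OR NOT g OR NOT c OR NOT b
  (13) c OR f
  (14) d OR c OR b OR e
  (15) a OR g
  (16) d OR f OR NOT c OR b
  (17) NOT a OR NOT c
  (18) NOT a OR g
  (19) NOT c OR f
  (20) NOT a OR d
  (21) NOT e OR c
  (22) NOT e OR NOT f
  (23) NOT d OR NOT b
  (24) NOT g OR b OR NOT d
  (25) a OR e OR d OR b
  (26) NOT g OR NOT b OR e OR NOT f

UNSATISFIABLE

Try g = false.
(NOT f) alone gives f = false.
(c) alone gives c = true.
Now (NOT c) is unsatisfied and unit — conflict.
So g must be the other value — set g = true.
(a) alone gives a = true.
(NOT b) alone gives b = false.
(d) alone gives d = true.
Now (NOT d) is unsatisfied and unit — conflict.
Both values of g lead to a conflict.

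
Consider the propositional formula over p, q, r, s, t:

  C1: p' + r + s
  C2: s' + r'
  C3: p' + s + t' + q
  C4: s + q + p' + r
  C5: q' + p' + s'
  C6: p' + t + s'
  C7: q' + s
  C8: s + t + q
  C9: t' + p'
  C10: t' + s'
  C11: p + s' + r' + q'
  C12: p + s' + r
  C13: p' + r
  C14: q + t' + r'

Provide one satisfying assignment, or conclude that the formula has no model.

Case s = 0:
(q') alone gives q = 0.
(t) alone gives t = 1.
(p') alone gives p = 0.
(r') alone gives r = 0.
All clauses are satisfied.

p: 0, q: 0, r: 0, s: 0, t: 1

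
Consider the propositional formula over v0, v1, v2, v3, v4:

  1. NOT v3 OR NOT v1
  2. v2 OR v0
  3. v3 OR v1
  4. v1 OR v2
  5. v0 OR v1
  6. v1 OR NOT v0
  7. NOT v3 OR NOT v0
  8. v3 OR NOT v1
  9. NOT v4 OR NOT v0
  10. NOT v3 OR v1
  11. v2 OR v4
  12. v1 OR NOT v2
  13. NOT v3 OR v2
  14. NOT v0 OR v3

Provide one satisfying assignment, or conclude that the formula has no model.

Try v3 = false.
(v1) alone gives v1 = true.
That conflicts with the unit clause (NOT v1).
Backtrack on v3: now try v3 = true.
(NOT v1) alone gives v1 = false.
That conflicts with the unit clause (v1).
Both values of v3 lead to a conflict.

UNSATISFIABLE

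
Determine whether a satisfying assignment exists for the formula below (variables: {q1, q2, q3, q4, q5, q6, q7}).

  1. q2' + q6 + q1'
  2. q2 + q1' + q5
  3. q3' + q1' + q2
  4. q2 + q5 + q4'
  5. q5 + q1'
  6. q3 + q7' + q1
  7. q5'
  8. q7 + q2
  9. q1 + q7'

Yes

The clause (q5') is unit, so q5 = 0.
The clause (q1') is unit, so q1 = 0.
The clause (q7') is unit, so q7 = 0.
The clause (q2) is unit, so q2 = 1.
All clauses hold; q3, q4, q6 can take either value.
A satisfying assignment: q1: 0; q2: 1; q3: 1; q4: 0; q5: 0; q6: 0; q7: 0.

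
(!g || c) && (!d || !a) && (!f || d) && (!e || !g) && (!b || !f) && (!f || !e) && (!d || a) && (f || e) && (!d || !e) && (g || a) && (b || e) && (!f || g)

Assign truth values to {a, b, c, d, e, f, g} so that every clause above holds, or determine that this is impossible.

Try g = false.
From the singleton clause (a), a = true.
From the singleton clause (!d), d = false.
From the singleton clause (!f), f = false.
From the singleton clause (e), e = true.
No clause remains; b, c are free.

a=true; b=false; c=true; d=false; e=true; f=false; g=false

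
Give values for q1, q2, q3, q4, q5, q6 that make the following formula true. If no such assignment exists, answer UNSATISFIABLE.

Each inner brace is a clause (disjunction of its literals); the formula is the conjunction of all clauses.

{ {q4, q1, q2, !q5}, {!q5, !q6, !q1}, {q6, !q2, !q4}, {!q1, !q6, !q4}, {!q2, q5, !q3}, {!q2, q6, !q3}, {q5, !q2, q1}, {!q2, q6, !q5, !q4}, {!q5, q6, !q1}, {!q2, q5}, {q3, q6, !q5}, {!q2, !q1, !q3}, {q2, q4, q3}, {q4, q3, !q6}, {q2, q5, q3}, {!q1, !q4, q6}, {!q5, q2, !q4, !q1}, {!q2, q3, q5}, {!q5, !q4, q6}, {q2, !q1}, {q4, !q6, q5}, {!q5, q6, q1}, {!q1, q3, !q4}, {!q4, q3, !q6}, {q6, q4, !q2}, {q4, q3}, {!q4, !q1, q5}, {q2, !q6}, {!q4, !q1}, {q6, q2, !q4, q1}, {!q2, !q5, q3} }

q1 ↦ false,  q2 ↦ true,  q3 ↦ true,  q4 ↦ false,  q5 ↦ true,  q6 ↦ true

Suppose q2 = true.
From the singleton clause (q5), q5 = true.
From the singleton clause (q3), q3 = true.
From the singleton clause (q6), q6 = true.
From the singleton clause (!q1), q1 = false.
Every clause is now satisfied; q4 is unconstrained.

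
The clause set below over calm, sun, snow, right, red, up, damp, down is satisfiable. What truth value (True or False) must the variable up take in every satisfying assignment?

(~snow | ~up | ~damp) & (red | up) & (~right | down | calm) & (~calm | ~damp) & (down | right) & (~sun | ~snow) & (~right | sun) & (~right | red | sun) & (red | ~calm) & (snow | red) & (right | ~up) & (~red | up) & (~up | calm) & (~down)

True

Suppose up = 0.
Unit clause (red) forces red = 1.
But (~red) is also a unit clause — contradiction.
So every satisfying assignment has up = True.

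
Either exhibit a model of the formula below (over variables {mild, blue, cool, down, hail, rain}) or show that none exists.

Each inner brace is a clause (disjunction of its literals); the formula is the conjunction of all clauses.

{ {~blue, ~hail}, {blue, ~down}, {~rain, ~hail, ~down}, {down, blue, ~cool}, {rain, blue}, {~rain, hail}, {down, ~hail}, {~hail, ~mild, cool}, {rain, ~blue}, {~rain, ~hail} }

UNSATISFIABLE

Try blue = 0.
The clause (~down) is unit, so down = 0.
The clause (~cool) is unit, so cool = 0.
The clause (rain) is unit, so rain = 1.
The clause (hail) is unit, so hail = 1.
Now (~hail) is unsatisfied and unit — conflict.
That branch fails; take blue = 1 instead.
The clause (~hail) is unit, so hail = 0.
The clause (~rain) is unit, so rain = 0.
Now (rain) is unsatisfied and unit — conflict.
Either choice for blue ends in contradiction.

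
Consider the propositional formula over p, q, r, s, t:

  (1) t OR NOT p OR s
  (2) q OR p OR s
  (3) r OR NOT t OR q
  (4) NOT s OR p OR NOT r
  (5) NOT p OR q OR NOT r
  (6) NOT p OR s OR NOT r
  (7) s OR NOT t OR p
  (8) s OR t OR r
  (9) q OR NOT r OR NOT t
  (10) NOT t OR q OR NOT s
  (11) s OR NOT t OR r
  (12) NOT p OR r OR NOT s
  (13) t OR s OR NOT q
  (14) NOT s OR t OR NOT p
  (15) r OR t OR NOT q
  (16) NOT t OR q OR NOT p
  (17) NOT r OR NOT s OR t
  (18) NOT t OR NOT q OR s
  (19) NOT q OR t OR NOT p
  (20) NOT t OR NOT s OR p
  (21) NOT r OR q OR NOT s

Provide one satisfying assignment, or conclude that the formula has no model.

p=true, q=true, r=true, s=true, t=true

Branch on t: set t = true.
Branch on r: set r = true.
(q) alone gives q = true.
(s) alone gives s = true.
(p) alone gives p = true.
All clauses are satisfied.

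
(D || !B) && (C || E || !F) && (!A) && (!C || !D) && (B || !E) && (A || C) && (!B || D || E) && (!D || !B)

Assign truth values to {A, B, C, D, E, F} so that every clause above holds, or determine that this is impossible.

A ↦ false, B ↦ false, C ↦ true, D ↦ false, E ↦ false, F ↦ true

(!A) alone gives A = false.
(C) alone gives C = true.
(!D) alone gives D = false.
(!B) alone gives B = false.
(!E) alone gives E = false.
All clauses hold; F can take either value.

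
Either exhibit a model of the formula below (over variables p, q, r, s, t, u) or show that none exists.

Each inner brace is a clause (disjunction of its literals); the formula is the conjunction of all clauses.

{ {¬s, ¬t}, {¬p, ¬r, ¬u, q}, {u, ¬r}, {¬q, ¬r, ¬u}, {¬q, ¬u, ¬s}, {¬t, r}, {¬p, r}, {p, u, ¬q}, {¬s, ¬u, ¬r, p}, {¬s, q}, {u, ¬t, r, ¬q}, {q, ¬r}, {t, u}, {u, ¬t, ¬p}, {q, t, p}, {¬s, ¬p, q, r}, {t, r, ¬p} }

Try s = False.
Try u = True.
Try q = True.
(¬r) alone gives r = False.
(¬t) alone gives t = False.
(¬p) alone gives p = False.
This assignment satisfies each clause.

p=False, q=True, r=False, s=False, t=False, u=True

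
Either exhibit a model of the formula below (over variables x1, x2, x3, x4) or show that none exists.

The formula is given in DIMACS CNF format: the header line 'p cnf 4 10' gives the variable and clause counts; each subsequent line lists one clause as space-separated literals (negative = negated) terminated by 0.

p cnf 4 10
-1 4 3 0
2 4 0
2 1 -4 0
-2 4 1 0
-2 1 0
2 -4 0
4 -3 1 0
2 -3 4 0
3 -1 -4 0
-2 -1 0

Branch on x2: set x2 = True.
(x1) alone gives x1 = True.
That conflicts with the unit clause (¬x1).
Backtrack on x2: now try x2 = False.
(x4) alone gives x4 = True.
That conflicts with the unit clause (¬x4).
Both values of x2 lead to a conflict.

UNSATISFIABLE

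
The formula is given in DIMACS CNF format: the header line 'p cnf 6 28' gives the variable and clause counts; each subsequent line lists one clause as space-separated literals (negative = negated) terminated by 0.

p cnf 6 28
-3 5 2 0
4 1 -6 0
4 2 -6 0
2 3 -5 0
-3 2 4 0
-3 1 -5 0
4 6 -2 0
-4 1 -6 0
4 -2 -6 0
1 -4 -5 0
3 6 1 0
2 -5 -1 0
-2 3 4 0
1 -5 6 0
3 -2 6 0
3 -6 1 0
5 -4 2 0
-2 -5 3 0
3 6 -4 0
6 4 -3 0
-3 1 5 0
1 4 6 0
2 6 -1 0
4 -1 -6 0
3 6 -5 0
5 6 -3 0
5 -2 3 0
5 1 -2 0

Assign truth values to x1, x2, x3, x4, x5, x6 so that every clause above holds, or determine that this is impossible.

x1: True, x2: True, x3: True, x4: True, x5: True, x6: False

Case x3 = True:
Case x5 = True:
(x1) alone gives x1 = True.
(x2) alone gives x2 = True.
Case x4 = True:
All clauses hold; x6 can take either value.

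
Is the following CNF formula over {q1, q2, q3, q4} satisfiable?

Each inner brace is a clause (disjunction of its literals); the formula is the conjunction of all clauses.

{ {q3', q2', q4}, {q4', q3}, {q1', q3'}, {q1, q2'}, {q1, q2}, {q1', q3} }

No, unsatisfiable

Suppose q4 = 0.
Suppose q3 = 0.
The clause (q1') is unit, so q1 = 0.
The clause (q2') is unit, so q2 = 0.
But (q2) is also a unit clause — contradiction.
Undo q3 and try q3 = 1.
The clause (q2') is unit, so q2 = 0.
The clause (q1') is unit, so q1 = 0.
But (q1) is also a unit clause — contradiction.
Either choice for q3 ends in contradiction.
Undo q4 and try q4 = 1.
The clause (q3) is unit, so q3 = 1.
The clause (q1') is unit, so q1 = 0.
The clause (q2') is unit, so q2 = 0.
But (q2) is also a unit clause — contradiction.
Either choice for q4 ends in contradiction.
No assignment satisfies every clause.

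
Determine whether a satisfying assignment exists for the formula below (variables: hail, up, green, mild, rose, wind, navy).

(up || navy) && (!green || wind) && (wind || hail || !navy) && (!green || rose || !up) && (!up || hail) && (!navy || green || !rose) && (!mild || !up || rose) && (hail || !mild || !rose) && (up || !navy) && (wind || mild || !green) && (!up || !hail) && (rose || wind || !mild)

Branch on up: set up = true.
From the singleton clause (hail), hail = true.
That conflicts with the unit clause (!hail).
Undo up and try up = false.
From the singleton clause (navy), navy = true.
That conflicts with the unit clause (!navy).
Either choice for up ends in contradiction.
No assignment satisfies every clause.

Unsatisfiable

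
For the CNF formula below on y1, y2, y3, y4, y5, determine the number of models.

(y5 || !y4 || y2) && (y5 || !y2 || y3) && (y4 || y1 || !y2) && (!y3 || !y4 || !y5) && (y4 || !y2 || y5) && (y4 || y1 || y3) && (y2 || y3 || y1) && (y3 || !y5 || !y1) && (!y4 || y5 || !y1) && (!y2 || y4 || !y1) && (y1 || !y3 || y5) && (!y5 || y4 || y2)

There are 2^5 = 32 truth assignments over (y1, y2, y3, y4, y5).
Split on y4. With y4 = true, the clauses containing y4 are satisfied and !y4 drops from the rest; 1 of the 2^4 = 16 assignments to the other variables satisfy what remains.
With y4 = false, by the same count on the reduced clause set, 2 assignments work.
(One model: y1=F, y2=T, y3=F, y4=T, y5=T.)
Total: 1 + 2 = 3.

3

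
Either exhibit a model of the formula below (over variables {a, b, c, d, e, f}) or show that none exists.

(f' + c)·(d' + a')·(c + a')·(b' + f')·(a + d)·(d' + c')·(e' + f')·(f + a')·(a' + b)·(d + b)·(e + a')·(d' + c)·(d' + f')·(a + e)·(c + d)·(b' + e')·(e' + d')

Try f = 0.
(a') alone gives a = 0.
(d) alone gives d = 1.
(c') alone gives c = 0.
But (c) is also a unit clause — contradiction.
Undo f and try f = 1.
(c) alone gives c = 1.
(b') alone gives b = 0.
(d') alone gives d = 0.
But (d) is also a unit clause — contradiction.
Both values of f lead to a conflict.

UNSATISFIABLE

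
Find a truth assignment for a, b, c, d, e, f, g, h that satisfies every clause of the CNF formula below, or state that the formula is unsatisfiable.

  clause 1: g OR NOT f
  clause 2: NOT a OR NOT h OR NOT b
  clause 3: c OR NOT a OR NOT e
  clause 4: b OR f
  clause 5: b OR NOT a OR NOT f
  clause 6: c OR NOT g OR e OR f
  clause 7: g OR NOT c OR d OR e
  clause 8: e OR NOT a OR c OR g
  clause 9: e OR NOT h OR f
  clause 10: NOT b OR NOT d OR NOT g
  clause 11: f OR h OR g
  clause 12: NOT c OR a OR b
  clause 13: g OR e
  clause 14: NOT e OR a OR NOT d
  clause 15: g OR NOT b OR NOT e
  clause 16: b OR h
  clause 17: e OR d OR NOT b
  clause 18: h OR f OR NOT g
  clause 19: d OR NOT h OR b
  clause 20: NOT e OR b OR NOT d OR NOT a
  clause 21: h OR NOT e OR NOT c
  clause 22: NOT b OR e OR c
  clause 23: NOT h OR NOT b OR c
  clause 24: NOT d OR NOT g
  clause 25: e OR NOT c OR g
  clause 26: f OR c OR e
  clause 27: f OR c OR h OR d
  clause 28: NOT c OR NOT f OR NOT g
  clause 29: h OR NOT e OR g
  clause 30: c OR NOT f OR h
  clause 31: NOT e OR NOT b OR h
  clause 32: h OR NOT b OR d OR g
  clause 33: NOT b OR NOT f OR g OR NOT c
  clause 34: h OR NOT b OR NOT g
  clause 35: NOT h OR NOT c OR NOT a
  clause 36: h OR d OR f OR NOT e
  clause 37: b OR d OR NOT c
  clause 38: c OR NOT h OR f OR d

Case g = true:
From the singleton clause (NOT d), d = false.
Case b = true:
From the singleton clause (e), e = true.
From the singleton clause (h), h = true.
From the singleton clause (NOT a), a = false.
From the singleton clause (c), c = true.
From the singleton clause (NOT f), f = false.
All clauses are satisfied.

a: false, b: true, c: true, d: false, e: true, f: false, g: true, h: true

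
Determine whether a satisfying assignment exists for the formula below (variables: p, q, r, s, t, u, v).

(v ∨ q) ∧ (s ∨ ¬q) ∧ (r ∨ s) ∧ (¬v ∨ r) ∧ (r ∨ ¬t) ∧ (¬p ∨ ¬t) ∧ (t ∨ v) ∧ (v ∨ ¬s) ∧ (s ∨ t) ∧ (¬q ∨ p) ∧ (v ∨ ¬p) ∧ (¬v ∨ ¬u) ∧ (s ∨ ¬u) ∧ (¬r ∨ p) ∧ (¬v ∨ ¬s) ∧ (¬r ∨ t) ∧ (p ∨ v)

No

Suppose v = True.
Unit clause (r) forces r = True.
Unit clause (¬u) forces u = False.
Unit clause (p) forces p = True.
Unit clause (¬t) forces t = False.
That conflicts with the unit clause (t).
Undo v and try v = False.
Unit clause (q) forces q = True.
Unit clause (s) forces s = True.
That conflicts with the unit clause (¬s).
Either choice for v ends in contradiction.
No assignment satisfies every clause.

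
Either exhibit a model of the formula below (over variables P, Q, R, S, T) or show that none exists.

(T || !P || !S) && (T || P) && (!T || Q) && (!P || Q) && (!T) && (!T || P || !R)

Unit clause (!T) forces T = false.
Unit clause (P) forces P = true.
Unit clause (!S) forces S = false.
Unit clause (Q) forces Q = true.
Every clause is now satisfied; R is unconstrained.

P=true,  Q=true,  R=false,  S=false,  T=false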